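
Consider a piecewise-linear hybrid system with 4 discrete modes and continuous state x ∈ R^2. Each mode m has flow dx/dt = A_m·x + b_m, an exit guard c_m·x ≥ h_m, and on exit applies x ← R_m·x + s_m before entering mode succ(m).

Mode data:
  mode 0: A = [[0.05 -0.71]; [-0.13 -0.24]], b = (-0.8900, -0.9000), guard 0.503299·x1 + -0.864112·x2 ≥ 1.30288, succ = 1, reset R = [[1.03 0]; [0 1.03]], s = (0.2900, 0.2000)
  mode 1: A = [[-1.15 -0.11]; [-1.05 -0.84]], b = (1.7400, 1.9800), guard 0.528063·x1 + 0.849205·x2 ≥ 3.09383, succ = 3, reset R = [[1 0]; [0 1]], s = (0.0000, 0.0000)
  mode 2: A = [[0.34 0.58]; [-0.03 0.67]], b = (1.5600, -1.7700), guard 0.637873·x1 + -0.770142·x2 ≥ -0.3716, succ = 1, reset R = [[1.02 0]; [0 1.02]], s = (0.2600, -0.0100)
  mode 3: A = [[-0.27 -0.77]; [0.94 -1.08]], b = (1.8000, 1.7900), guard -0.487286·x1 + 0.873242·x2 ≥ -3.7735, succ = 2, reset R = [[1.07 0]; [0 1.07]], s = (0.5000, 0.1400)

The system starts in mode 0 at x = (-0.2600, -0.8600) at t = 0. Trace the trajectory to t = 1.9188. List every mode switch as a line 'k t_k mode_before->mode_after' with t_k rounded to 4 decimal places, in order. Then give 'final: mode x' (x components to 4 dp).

Mode 0: guard c·x = 1.3029 hit at Δt = 1.4475 (t = 1.4475), x⁻ = (-0.2553, -1.6565) → reset → x⁺ = (0.0271, -1.5062), jump to mode 1
Mode 1: flow for 0.4713 to horizon, guard not reached → x = (0.6827, -0.4108)

1 1.4475 0->1
final: 1 0.6827 -0.4108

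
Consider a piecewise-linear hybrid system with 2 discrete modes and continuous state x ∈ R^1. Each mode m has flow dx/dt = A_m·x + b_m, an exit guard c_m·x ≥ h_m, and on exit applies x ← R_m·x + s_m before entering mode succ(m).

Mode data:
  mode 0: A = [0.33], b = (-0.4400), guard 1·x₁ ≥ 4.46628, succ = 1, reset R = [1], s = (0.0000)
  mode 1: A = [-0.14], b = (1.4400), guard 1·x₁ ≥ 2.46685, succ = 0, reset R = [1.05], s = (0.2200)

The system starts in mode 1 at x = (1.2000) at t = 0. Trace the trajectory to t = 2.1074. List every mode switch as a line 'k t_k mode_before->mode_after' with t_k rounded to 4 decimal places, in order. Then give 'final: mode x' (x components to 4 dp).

Mode 1: guard c·x = 2.4668 hit at Δt = 1.0726 (t = 1.0726), x⁻ = (2.4668) → reset → x⁺ = (2.8102), jump to mode 0
Mode 0: flow for 1.0348 to horizon, guard not reached → x = (3.4113)

1 1.0726 1->0
final: 0 3.4113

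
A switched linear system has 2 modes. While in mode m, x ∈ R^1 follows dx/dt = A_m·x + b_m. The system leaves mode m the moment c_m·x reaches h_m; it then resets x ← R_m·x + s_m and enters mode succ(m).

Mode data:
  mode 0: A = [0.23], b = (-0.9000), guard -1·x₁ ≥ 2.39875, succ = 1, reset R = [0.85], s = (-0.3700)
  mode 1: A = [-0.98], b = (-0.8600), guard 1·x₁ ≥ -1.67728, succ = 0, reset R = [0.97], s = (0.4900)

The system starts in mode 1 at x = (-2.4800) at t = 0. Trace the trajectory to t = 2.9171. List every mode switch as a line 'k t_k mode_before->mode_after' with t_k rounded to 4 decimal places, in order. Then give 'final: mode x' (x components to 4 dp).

Mode 1: guard c·x = -1.6773 hit at Δt = 0.7092 (t = 0.7092), x⁻ = (-1.6773) → reset → x⁺ = (-1.1370), jump to mode 0
Mode 0: guard c·x = 2.3988 hit at Δt = 0.9697 (t = 1.6789), x⁻ = (-2.3987) → reset → x⁺ = (-2.4089), jump to mode 1
Mode 1: guard c·x = -1.6773 hit at Δt = 0.6629 (t = 2.3418), x⁻ = (-1.6773) → reset → x⁺ = (-1.1370), jump to mode 0
Mode 0: flow for 0.5753 to horizon, guard not reached → x = (-1.8514)

1 0.7092 1->0
2 1.6789 0->1
3 2.3418 1->0
final: 0 -1.8514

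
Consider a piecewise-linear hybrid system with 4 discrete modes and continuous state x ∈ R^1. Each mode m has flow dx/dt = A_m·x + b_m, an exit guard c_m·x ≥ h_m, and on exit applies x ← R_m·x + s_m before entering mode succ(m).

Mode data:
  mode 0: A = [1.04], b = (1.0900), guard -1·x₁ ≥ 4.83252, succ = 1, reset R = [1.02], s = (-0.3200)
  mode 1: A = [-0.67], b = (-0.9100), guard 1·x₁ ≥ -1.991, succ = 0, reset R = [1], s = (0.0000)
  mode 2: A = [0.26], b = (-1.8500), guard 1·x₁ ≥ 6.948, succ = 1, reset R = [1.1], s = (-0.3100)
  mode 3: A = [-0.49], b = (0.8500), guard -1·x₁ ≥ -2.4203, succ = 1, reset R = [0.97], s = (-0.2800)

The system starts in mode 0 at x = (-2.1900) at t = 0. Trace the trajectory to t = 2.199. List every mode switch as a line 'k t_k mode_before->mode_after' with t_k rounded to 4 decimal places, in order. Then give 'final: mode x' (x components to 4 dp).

Mode 0: guard c·x = 4.8325 hit at Δt = 1.1521 (t = 1.1521), x⁻ = (-4.8325) → reset → x⁺ = (-5.2492), jump to mode 1
Mode 1: flow for 1.0469 to horizon, guard not reached → x = (-3.2877)

1 1.1521 0->1
final: 1 -3.2877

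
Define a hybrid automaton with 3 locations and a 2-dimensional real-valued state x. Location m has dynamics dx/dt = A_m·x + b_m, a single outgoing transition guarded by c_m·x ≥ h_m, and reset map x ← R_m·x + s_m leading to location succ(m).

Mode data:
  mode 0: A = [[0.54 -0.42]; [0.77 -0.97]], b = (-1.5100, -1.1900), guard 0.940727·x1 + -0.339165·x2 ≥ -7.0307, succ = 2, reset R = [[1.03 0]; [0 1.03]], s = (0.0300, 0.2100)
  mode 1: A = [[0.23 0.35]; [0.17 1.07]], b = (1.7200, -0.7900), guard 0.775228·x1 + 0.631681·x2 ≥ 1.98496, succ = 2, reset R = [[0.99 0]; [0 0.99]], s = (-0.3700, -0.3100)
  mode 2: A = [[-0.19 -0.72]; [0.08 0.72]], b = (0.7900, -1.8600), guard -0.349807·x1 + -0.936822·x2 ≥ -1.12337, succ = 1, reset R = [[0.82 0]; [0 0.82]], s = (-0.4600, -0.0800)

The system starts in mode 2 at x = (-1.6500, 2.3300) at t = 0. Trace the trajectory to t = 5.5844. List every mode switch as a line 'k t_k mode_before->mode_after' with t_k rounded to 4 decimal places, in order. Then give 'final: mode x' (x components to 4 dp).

Mode 2: guard c·x = -1.1234 hit at Δt = 0.8473 (t = 0.8473), x⁻ = (-2.0003, 1.9460) → reset → x⁺ = (-2.1002, 1.5157), jump to mode 1
Mode 1: guard c·x = 1.9850 hit at Δt = 1.0867 (t = 1.9340), x⁻ = (0.2801, 2.7986) → reset → x⁺ = (-0.0927, 2.4606), jump to mode 2
Mode 2: guard c·x = -1.1234 hit at Δt = 2.1196 (t = 4.0536), x⁻ = (-1.4223, 1.7302) → reset → x⁺ = (-1.6262, 1.3388), jump to mode 1
Mode 1: guard c·x = 1.9850 hit at Δt = 1.0457 (t = 5.0993), x⁻ = (0.6645, 2.3269) → reset → x⁺ = (0.2878, 1.9936), jump to mode 2
Mode 2: flow for 0.4851 to horizon, guard not reached → x = (0.0014, 1.7538)

1 0.8473 2->1
2 1.9340 1->2
3 4.0536 2->1
4 5.0993 1->2
final: 2 0.0014 1.7538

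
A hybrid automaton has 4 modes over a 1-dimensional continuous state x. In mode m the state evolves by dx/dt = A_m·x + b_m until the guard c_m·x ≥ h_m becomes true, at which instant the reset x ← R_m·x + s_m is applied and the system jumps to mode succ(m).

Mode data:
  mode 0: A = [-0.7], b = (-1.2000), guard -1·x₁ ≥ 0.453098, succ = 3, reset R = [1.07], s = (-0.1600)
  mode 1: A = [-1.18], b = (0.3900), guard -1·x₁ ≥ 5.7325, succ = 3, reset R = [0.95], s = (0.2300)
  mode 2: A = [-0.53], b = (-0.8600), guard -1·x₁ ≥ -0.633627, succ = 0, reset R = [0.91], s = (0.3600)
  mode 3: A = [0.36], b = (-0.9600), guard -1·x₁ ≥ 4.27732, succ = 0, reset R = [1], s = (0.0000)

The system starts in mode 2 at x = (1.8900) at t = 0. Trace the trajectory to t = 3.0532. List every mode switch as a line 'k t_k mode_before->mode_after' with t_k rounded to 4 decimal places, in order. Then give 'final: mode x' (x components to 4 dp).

1 0.8352 2->0
2 1.8964 0->3
final: 3 -2.3554

Mode 2: guard c·x = -0.6336 hit at Δt = 0.8352 (t = 0.8352), x⁻ = (0.6336) → reset → x⁺ = (0.9366), jump to mode 0
Mode 0: guard c·x = 0.4531 hit at Δt = 1.0612 (t = 1.8964), x⁻ = (-0.4531) → reset → x⁺ = (-0.6448), jump to mode 3
Mode 3: flow for 1.1568 to horizon, guard not reached → x = (-2.3554)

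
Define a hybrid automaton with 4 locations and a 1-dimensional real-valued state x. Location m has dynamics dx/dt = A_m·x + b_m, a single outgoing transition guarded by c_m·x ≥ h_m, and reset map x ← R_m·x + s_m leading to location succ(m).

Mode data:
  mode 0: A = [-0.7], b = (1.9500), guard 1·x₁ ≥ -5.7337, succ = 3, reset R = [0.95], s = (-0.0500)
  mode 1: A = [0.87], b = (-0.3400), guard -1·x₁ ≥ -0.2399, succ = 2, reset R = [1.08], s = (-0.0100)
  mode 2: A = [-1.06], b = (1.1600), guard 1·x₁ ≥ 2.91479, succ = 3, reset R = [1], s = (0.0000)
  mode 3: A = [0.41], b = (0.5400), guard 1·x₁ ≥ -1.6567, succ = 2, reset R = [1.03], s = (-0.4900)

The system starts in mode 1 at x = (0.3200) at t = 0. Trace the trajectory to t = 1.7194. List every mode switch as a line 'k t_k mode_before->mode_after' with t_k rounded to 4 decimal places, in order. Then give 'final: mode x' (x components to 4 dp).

1 0.8698 1->2
final: 2 0.7509

Mode 1: guard c·x = -0.2399 hit at Δt = 0.8698 (t = 0.8698), x⁻ = (0.2399) → reset → x⁺ = (0.2491), jump to mode 2
Mode 2: flow for 0.8496 to horizon, guard not reached → x = (0.7509)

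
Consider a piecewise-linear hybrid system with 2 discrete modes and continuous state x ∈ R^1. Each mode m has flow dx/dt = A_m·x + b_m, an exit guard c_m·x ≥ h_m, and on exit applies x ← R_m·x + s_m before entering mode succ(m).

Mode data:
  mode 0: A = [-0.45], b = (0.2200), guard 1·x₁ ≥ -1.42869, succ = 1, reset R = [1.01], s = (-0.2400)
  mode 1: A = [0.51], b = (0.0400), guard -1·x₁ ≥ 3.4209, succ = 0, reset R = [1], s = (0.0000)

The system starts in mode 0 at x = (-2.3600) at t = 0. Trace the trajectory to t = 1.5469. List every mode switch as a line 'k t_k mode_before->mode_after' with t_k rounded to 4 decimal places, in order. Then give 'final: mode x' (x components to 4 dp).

1 0.8797 0->1
final: 1 -2.3333

Mode 0: guard c·x = -1.4287 hit at Δt = 0.8797 (t = 0.8797), x⁻ = (-1.4287) → reset → x⁺ = (-1.6830), jump to mode 1
Mode 1: flow for 0.6672 to horizon, guard not reached → x = (-2.3333)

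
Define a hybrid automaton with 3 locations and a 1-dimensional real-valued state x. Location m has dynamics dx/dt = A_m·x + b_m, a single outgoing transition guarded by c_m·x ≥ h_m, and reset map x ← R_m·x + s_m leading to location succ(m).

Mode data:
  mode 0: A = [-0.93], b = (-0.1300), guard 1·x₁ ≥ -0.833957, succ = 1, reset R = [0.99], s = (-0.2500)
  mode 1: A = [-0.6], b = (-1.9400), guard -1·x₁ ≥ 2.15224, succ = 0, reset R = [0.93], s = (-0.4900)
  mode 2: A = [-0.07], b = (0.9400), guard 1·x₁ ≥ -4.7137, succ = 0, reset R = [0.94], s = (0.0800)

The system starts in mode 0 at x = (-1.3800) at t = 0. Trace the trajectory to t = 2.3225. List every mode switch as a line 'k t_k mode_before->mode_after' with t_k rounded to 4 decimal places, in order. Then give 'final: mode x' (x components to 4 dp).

1 0.6240 0->1
2 1.7758 1->0
final: 0 -1.5542

Mode 0: guard c·x = -0.8340 hit at Δt = 0.6240 (t = 0.6240), x⁻ = (-0.8340) → reset → x⁺ = (-1.0756), jump to mode 1
Mode 1: guard c·x = 2.1522 hit at Δt = 1.1518 (t = 1.7758), x⁻ = (-2.1522) → reset → x⁺ = (-2.4916), jump to mode 0
Mode 0: flow for 0.5467 to horizon, guard not reached → x = (-1.5542)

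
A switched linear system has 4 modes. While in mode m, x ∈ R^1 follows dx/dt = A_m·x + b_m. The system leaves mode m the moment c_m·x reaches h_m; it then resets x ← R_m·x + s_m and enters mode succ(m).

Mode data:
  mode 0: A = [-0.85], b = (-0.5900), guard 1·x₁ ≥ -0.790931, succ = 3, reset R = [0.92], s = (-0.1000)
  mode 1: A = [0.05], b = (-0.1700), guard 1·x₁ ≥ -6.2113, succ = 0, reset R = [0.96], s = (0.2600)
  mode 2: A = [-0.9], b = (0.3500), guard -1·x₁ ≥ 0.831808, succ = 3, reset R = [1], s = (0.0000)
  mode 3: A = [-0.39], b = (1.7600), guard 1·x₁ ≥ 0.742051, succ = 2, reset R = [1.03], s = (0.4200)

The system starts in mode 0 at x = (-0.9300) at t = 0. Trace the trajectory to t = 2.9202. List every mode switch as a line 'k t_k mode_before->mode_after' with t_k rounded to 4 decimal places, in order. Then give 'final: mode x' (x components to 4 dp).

1 1.0477 0->3
2 1.9401 3->2
final: 2 0.7181

Mode 0: guard c·x = -0.7909 hit at Δt = 1.0477 (t = 1.0477), x⁻ = (-0.7909) → reset → x⁺ = (-0.8277), jump to mode 3
Mode 3: guard c·x = 0.7421 hit at Δt = 0.8924 (t = 1.9401), x⁻ = (0.7421) → reset → x⁺ = (1.1843), jump to mode 2
Mode 2: flow for 0.9801 to horizon, guard not reached → x = (0.7181)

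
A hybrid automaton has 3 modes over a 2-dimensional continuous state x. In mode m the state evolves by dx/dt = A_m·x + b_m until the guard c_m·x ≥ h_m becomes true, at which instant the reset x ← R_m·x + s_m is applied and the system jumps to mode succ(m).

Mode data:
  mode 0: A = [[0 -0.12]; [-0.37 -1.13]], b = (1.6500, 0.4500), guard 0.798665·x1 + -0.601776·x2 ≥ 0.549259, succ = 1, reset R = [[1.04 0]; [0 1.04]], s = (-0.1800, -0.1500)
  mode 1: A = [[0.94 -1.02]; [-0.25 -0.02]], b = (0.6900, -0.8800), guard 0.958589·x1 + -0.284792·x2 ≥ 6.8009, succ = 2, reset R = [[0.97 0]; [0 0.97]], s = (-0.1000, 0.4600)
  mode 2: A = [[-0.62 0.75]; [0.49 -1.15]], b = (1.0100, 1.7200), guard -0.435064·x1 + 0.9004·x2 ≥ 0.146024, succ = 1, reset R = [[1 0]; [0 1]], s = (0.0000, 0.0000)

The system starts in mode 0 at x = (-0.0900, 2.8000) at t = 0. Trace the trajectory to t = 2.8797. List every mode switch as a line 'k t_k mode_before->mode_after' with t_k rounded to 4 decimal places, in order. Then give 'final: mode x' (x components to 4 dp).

Mode 0: guard c·x = 0.5493 hit at Δt = 1.0423 (t = 1.0423), x⁻ = (1.4108, 0.9597) → reset → x⁺ = (1.2873, 0.8481), jump to mode 1
Mode 1: guard c·x = 6.8009 hit at Δt = 1.4063 (t = 2.4486), x⁻ = (6.6530, -1.4868) → reset → x⁺ = (6.3534, -0.9822), jump to mode 2
Mode 2: flow for 0.4311 to horizon, guard not reached → x = (5.2783, 0.9353)

1 1.0423 0->1
2 2.4486 1->2
final: 2 5.2783 0.9353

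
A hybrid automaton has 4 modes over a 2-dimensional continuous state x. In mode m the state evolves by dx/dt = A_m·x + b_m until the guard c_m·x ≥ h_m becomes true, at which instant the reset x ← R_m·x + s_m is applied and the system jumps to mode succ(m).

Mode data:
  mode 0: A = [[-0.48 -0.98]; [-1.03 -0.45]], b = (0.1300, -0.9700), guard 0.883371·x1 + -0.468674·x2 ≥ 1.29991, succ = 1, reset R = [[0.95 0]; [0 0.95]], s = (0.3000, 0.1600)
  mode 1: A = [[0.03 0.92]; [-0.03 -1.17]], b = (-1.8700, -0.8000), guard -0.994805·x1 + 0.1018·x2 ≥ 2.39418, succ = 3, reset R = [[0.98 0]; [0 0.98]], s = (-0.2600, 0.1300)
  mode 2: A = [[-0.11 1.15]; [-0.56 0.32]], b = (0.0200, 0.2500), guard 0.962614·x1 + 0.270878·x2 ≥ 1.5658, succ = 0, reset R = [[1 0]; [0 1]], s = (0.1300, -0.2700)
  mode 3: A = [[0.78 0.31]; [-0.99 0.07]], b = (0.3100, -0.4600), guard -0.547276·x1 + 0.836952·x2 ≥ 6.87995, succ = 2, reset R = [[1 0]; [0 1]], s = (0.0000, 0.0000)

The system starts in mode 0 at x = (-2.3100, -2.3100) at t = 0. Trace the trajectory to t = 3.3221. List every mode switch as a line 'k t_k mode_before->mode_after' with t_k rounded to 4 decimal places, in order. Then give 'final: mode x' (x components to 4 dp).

1 1.4070 0->1
2 2.5566 1->3
final: 3 -4.5141 1.6571

Mode 0: guard c·x = 1.2999 hit at Δt = 1.4070 (t = 1.4070), x⁻ = (0.5748, -1.6902) → reset → x⁺ = (0.8460, -1.4457), jump to mode 1
Mode 1: guard c·x = 2.3942 hit at Δt = 1.1496 (t = 2.5566), x⁻ = (-2.4946, -0.8590) → reset → x⁺ = (-2.7047, -0.7118), jump to mode 3
Mode 3: flow for 0.7655 to horizon, guard not reached → x = (-4.5141, 1.6571)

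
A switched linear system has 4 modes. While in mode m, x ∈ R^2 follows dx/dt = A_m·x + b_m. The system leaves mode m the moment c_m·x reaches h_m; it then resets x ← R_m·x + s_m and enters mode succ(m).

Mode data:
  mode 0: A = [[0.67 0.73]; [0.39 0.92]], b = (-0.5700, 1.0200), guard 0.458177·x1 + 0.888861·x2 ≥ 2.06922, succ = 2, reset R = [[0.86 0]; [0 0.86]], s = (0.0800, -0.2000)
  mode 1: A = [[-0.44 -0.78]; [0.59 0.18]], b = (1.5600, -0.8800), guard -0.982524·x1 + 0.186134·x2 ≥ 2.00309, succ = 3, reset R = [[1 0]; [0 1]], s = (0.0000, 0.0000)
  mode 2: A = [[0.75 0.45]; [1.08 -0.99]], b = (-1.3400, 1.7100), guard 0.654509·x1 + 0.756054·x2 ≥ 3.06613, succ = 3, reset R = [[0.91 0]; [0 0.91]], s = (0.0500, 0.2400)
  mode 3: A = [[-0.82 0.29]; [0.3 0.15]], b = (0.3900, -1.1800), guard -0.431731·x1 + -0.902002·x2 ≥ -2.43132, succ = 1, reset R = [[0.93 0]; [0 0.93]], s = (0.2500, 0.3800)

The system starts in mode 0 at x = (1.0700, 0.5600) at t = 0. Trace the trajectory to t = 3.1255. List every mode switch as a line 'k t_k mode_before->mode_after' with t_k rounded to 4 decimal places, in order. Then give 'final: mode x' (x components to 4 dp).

1 0.4098 0->2
2 1.2214 2->3
3 2.4284 3->1
final: 1 0.9972 2.4580

Mode 0: guard c·x = 2.0692 hit at Δt = 0.4098 (t = 0.4098), x⁻ = (1.4842, 1.5629) → reset → x⁺ = (1.3564, 1.1441), jump to mode 2
Mode 2: guard c·x = 3.0661 hit at Δt = 0.8116 (t = 1.2214), x⁻ = (1.8841, 2.4244) → reset → x⁺ = (1.7645, 2.4462), jump to mode 3
Mode 3: guard c·x = -2.4313 hit at Δt = 1.2070 (t = 2.4284), x⁻ = (1.4447, 2.0040) → reset → x⁺ = (1.5935, 2.2437), jump to mode 1
Mode 1: flow for 0.6971 to horizon, guard not reached → x = (0.9972, 2.4580)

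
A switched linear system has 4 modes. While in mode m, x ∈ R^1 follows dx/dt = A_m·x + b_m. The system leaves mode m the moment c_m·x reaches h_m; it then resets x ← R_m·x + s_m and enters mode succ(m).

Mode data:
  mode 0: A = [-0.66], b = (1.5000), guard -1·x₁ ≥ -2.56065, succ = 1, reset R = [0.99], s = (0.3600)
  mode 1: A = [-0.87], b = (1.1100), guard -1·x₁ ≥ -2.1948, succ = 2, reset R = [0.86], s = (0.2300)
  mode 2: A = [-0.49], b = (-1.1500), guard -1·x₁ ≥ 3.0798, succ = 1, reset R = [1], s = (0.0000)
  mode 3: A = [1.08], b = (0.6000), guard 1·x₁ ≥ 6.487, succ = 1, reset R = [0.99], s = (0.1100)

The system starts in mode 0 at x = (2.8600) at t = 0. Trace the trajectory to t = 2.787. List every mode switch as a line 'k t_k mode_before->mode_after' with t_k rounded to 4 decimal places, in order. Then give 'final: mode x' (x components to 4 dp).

1 1.0800 0->1
2 1.7311 1->2
final: 2 0.3142

Mode 0: guard c·x = -2.5606 hit at Δt = 1.0800 (t = 1.0800), x⁻ = (2.5607) → reset → x⁺ = (2.8950), jump to mode 1
Mode 1: guard c·x = -2.1948 hit at Δt = 0.6511 (t = 1.7311), x⁻ = (2.1948) → reset → x⁺ = (2.1175), jump to mode 2
Mode 2: flow for 1.0559 to horizon, guard not reached → x = (0.3142)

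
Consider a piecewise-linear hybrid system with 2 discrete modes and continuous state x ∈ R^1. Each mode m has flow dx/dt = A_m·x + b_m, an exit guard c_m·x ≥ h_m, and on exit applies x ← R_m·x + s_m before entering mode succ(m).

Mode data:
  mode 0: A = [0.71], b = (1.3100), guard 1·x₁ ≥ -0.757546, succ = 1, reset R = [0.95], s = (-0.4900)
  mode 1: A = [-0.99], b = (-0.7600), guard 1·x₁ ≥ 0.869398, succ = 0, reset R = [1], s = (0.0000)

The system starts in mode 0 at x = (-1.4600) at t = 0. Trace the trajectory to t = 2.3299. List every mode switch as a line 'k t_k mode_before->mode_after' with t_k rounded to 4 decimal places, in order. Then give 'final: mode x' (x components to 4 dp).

1 1.4623 0->1
final: 1 -0.9549

Mode 0: guard c·x = -0.7575 hit at Δt = 1.4623 (t = 1.4623), x⁻ = (-0.7575) → reset → x⁺ = (-1.2097), jump to mode 1
Mode 1: flow for 0.8676 to horizon, guard not reached → x = (-0.9549)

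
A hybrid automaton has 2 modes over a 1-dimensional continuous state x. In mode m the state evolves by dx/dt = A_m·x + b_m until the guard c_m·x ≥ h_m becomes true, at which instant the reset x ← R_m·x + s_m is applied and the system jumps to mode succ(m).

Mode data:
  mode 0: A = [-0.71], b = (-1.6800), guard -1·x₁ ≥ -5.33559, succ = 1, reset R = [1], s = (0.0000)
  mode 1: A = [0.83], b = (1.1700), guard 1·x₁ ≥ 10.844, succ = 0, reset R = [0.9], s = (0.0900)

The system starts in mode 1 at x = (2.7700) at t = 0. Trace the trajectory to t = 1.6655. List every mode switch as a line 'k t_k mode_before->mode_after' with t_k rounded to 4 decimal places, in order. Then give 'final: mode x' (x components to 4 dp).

Mode 1: guard c·x = 10.8440 hit at Δt = 1.2959 (t = 1.2959), x⁻ = (10.8440) → reset → x⁺ = (9.8496), jump to mode 0
Mode 0: flow for 0.3696 to horizon, guard not reached → x = (7.0301)

1 1.2959 1->0
final: 0 7.0301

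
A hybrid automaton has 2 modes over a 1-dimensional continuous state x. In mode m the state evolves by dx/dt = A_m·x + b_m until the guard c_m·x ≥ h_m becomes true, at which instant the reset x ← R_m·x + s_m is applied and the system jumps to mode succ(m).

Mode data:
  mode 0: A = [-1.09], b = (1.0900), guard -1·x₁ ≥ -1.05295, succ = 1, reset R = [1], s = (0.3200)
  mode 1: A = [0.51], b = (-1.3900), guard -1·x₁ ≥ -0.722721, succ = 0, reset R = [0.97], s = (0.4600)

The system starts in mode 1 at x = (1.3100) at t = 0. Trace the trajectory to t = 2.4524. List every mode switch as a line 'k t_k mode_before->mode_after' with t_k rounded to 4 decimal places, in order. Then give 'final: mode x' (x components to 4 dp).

Mode 1: guard c·x = -0.7227 hit at Δt = 0.6805 (t = 0.6805), x⁻ = (0.7227) → reset → x⁺ = (1.1610), jump to mode 0
Mode 0: guard c·x = -1.0530 hit at Δt = 1.0205 (t = 1.7010), x⁻ = (1.0530) → reset → x⁺ = (1.3730), jump to mode 1
Mode 1: flow for 0.7514 to horizon, guard not reached → x = (0.7413)

1 0.6805 1->0
2 1.7010 0->1
final: 1 0.7413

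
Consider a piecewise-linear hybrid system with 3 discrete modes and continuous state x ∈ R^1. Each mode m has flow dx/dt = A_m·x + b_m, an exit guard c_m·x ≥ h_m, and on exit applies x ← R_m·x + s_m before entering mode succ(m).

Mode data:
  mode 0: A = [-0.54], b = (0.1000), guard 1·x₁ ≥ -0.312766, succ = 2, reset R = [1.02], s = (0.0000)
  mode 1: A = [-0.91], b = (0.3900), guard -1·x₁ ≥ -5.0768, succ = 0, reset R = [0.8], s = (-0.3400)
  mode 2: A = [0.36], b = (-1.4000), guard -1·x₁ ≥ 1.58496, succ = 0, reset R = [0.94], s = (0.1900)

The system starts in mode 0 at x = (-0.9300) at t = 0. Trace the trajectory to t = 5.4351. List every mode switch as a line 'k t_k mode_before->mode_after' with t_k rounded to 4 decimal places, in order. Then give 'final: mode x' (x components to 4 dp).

1 1.4931 0->2
2 2.2237 2->0
3 4.2472 0->2
4 4.9778 2->0
final: 0 -0.9749

Mode 0: guard c·x = -0.3128 hit at Δt = 1.4931 (t = 1.4931), x⁻ = (-0.3128) → reset → x⁺ = (-0.3190), jump to mode 2
Mode 2: guard c·x = 1.5850 hit at Δt = 0.7306 (t = 2.2237), x⁻ = (-1.5850) → reset → x⁺ = (-1.2999), jump to mode 0
Mode 0: guard c·x = -0.3128 hit at Δt = 2.0235 (t = 4.2472), x⁻ = (-0.3128) → reset → x⁺ = (-0.3190), jump to mode 2
Mode 2: guard c·x = 1.5850 hit at Δt = 0.7306 (t = 4.9778), x⁻ = (-1.5850) → reset → x⁺ = (-1.2999), jump to mode 0
Mode 0: flow for 0.4573 to horizon, guard not reached → x = (-0.9749)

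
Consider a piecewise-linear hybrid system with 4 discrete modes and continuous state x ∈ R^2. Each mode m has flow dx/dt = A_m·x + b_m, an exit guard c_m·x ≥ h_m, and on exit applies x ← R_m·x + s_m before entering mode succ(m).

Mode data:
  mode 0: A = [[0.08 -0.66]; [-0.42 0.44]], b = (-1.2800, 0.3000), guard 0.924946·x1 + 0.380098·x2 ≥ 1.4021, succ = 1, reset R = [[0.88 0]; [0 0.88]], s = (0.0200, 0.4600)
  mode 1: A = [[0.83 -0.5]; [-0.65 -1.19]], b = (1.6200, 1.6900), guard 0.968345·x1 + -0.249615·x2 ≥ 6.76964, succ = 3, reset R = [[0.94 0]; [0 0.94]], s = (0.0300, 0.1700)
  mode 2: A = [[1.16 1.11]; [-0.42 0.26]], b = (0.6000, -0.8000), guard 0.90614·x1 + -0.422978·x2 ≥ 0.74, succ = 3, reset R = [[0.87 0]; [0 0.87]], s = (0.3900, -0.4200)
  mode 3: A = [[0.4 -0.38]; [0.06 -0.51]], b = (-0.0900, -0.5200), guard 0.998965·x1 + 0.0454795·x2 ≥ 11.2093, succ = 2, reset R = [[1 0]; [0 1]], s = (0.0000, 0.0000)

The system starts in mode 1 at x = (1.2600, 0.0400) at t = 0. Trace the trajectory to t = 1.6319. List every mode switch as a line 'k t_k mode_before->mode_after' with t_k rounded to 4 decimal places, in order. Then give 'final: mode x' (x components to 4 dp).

1 1.2132 1->3
final: 3 7.6494 -0.3983

Mode 1: guard c·x = 6.7696 hit at Δt = 1.2132 (t = 1.2132), x⁻ = (6.8215, -0.6573) → reset → x⁺ = (6.4422, -0.4479), jump to mode 3
Mode 3: flow for 0.4187 to horizon, guard not reached → x = (7.6494, -0.3983)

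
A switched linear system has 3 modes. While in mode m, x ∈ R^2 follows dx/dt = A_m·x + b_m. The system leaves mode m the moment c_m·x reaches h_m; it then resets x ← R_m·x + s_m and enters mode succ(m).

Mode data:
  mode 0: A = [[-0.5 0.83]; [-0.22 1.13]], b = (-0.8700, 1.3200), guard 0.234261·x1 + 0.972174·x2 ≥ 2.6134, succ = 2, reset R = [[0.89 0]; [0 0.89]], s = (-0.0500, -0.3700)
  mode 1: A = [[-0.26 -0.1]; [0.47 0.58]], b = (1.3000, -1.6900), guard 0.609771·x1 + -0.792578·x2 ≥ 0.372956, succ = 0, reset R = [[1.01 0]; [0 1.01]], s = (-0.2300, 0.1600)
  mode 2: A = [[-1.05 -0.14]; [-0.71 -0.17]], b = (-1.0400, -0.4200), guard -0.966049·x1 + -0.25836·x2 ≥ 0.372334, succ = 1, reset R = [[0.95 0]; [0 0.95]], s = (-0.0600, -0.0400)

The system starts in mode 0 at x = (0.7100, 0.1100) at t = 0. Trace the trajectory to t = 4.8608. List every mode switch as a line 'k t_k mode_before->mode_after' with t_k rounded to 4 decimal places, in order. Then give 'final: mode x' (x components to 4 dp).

1 0.9910 0->2
2 2.2139 2->1
3 3.1549 1->0
4 4.1818 0->2
final: 2 -0.5482 1.6024

Mode 0: guard c·x = 2.6134 hit at Δt = 0.9910 (t = 0.9910), x⁻ = (0.5352, 2.5592) → reset → x⁺ = (0.4263, 1.9077), jump to mode 2
Mode 2: guard c·x = 0.3723 hit at Δt = 1.2229 (t = 2.2139), x⁻ = (-0.7398, 1.3251) → reset → x⁺ = (-0.7628, 1.2188), jump to mode 1
Mode 1: guard c·x = 0.3730 hit at Δt = 0.9410 (t = 3.1549), x⁻ = (0.4433, -0.1295) → reset → x⁺ = (0.2177, 0.0292), jump to mode 0
Mode 0: guard c·x = 2.6134 hit at Δt = 1.0269 (t = 4.1818), x⁻ = (0.2274, 2.6334) → reset → x⁺ = (0.1524, 1.9737), jump to mode 2
Mode 2: flow for 0.6790 to horizon, guard not reached → x = (-0.5482, 1.6024)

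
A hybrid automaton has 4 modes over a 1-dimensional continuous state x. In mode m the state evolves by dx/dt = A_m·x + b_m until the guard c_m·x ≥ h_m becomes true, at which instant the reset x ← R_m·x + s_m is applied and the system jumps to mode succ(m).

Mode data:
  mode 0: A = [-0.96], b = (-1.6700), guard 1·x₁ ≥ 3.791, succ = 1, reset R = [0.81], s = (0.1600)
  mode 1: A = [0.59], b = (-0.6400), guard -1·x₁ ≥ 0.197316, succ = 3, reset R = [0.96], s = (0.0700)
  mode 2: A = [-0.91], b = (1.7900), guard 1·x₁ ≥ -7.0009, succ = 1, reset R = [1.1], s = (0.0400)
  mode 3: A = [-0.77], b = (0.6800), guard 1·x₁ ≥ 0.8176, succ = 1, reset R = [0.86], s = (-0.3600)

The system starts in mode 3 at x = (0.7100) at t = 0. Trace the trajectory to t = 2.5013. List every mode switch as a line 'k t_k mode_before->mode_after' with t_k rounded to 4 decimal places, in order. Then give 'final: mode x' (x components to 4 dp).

Mode 3: guard c·x = 0.8176 hit at Δt = 1.2619 (t = 1.2619), x⁻ = (0.8176) → reset → x⁺ = (0.3431), jump to mode 1
Mode 1: guard c·x = 0.1973 hit at Δt = 0.9278 (t = 2.1897), x⁻ = (-0.1973) → reset → x⁺ = (-0.1194), jump to mode 3
Mode 3: flow for 0.3116 to horizon, guard not reached → x = (0.0944)

1 1.2619 3->1
2 2.1897 1->3
final: 3 0.0944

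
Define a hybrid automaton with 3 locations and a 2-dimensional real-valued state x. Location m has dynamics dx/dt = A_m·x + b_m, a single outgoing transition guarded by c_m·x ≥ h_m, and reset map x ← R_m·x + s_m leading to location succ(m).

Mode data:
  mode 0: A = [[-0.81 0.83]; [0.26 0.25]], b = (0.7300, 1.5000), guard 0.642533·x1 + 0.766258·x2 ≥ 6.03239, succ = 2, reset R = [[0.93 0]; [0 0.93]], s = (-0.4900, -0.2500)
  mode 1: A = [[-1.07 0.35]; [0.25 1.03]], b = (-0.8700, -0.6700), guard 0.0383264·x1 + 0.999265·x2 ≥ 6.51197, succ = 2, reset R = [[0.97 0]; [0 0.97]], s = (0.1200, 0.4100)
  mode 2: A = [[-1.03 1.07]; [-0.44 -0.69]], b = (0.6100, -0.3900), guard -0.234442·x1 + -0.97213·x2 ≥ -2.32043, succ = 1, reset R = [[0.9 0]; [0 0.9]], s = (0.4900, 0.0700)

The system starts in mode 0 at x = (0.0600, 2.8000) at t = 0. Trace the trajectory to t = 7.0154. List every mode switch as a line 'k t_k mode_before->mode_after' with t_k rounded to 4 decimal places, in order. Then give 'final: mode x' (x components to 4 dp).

1 0.9405 0->2
2 1.7826 2->1
3 3.2513 1->2
4 4.4192 2->1
5 5.9088 1->2
final: 2 3.2914 1.7871

Mode 0: guard c·x = 6.0324 hit at Δt = 0.9405 (t = 0.9405), x⁻ = (2.8136, 5.5132) → reset → x⁺ = (2.1266, 4.8773), jump to mode 2
Mode 2: guard c·x = -2.3204 hit at Δt = 0.8421 (t = 1.7826), x⁻ = (2.9911, 1.6656) → reset → x⁺ = (3.1820, 1.5691), jump to mode 1
Mode 1: guard c·x = 6.5120 hit at Δt = 1.4687 (t = 3.2513), x⁻ = (1.0803, 6.4753) → reset → x⁺ = (1.1679, 6.6911), jump to mode 2
Mode 2: guard c·x = -2.3204 hit at Δt = 1.1679 (t = 4.4192), x⁻ = (3.2293, 1.6082) → reset → x⁺ = (3.3964, 1.5173), jump to mode 1
Mode 1: guard c·x = 6.5120 hit at Δt = 1.4897 (t = 5.9088), x⁻ = (1.1065, 6.4743) → reset → x⁺ = (1.1933, 6.6901), jump to mode 2
Mode 2: flow for 1.1066 to horizon, guard not reached → x = (3.2914, 1.7871)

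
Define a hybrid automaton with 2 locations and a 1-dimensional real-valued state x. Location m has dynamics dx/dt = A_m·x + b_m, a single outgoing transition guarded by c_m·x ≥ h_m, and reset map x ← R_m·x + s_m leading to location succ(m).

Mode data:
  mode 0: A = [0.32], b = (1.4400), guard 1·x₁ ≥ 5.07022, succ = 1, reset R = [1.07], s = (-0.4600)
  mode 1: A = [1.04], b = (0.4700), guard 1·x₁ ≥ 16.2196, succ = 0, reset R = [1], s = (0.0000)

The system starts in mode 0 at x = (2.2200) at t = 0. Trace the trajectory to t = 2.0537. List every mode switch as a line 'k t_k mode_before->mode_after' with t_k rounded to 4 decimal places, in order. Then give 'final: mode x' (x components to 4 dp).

Mode 0: guard c·x = 5.0702 hit at Δt = 1.1049 (t = 1.1049), x⁻ = (5.0702) → reset → x⁺ = (4.9651), jump to mode 1
Mode 1: flow for 0.9488 to horizon, guard not reached → x = (14.0794)

1 1.1049 0->1
final: 1 14.0794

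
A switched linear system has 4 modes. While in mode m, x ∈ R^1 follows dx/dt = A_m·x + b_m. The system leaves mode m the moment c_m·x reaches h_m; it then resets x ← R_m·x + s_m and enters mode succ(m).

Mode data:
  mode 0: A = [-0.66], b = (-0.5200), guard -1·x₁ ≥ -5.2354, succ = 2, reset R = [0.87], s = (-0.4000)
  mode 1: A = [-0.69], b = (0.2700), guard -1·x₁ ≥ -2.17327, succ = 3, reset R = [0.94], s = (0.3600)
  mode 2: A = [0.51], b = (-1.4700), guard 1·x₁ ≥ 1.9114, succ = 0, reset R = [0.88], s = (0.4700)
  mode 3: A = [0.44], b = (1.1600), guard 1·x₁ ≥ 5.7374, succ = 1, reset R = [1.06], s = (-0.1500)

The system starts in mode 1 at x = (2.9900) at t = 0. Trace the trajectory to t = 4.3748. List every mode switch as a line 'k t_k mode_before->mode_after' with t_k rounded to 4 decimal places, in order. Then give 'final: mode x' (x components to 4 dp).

1 0.5468 1->3
2 1.7010 3->1
3 3.3450 1->3
final: 3 5.2915

Mode 1: guard c·x = -2.1733 hit at Δt = 0.5468 (t = 0.5468), x⁻ = (2.1733) → reset → x⁺ = (2.4029), jump to mode 3
Mode 3: guard c·x = 5.7374 hit at Δt = 1.1542 (t = 1.7010), x⁻ = (5.7374) → reset → x⁺ = (5.9316), jump to mode 1
Mode 1: guard c·x = -2.1733 hit at Δt = 1.6440 (t = 3.3450), x⁻ = (2.1733) → reset → x⁺ = (2.4029), jump to mode 3
Mode 3: flow for 1.0298 to horizon, guard not reached → x = (5.2915)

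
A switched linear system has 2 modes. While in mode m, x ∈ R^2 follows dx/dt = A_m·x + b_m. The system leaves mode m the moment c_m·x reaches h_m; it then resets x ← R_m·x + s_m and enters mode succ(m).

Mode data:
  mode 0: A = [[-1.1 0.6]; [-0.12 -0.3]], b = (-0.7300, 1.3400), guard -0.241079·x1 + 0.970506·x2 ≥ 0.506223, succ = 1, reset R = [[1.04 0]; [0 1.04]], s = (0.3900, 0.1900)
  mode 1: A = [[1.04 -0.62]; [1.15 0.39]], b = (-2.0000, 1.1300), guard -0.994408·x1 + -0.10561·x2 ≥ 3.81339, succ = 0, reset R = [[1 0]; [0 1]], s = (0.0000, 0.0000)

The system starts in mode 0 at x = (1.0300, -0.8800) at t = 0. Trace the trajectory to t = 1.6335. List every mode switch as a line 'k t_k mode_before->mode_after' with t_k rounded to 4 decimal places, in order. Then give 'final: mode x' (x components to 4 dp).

1 1.0099 0->1
final: 1 -1.8169 1.1986

Mode 0: guard c·x = 0.5062 hit at Δt = 1.0099 (t = 1.0099), x⁻ = (-0.1231, 0.4910) → reset → x⁺ = (0.2619, 0.7007), jump to mode 1
Mode 1: flow for 0.6236 to horizon, guard not reached → x = (-1.8169, 1.1986)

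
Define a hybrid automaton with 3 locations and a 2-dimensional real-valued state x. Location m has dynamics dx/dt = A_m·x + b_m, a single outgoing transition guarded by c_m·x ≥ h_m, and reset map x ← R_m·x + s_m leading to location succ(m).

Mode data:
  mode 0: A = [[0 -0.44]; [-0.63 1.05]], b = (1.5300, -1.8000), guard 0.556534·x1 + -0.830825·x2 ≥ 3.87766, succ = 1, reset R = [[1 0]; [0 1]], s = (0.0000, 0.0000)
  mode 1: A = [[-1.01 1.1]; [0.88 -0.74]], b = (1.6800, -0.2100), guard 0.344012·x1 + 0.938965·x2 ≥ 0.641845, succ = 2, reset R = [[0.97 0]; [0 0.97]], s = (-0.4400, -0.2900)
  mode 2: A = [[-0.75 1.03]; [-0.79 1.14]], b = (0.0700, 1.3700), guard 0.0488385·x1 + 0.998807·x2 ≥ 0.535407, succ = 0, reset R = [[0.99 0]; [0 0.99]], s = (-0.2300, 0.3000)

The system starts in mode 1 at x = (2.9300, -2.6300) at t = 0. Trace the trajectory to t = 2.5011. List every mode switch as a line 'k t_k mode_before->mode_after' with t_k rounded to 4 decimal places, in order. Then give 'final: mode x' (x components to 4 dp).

Mode 1: guard c·x = 0.6418 hit at Δt = 1.4175 (t = 1.4175), x⁻ = (1.4684, 0.1456) → reset → x⁺ = (0.9844, -0.1488), jump to mode 2
Mode 2: guard c·x = 0.5354 hit at Δt = 0.7361 (t = 2.1536), x⁻ = (0.6920, 0.5022) → reset → x⁺ = (0.4551, 0.7972), jump to mode 0
Mode 0: flow for 0.3475 to horizon, guard not reached → x = (0.9052, 0.2192)

1 1.4175 1->2
2 2.1536 2->0
final: 0 0.9052 0.2192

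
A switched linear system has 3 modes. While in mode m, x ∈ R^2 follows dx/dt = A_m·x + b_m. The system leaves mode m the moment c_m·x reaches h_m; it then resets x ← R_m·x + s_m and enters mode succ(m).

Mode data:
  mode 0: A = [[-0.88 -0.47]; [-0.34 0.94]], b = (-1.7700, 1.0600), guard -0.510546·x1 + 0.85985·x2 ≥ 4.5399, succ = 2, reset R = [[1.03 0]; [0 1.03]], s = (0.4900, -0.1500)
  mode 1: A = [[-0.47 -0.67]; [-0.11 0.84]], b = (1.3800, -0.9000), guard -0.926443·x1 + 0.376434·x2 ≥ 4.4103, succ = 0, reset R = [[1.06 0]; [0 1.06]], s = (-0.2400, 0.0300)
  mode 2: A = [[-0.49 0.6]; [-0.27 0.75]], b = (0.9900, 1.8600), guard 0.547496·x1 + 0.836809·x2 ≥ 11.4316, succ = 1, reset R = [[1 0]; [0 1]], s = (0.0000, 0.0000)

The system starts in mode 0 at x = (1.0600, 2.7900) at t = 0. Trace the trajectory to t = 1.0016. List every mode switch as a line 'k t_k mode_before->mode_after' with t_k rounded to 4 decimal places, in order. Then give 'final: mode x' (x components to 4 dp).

1 0.4652 0->2
final: 2 2.1981 8.3779

Mode 0: guard c·x = 4.5399 hit at Δt = 0.4652 (t = 0.4652), x⁻ = (-0.6559, 4.8904) → reset → x⁺ = (-0.1856, 4.8871), jump to mode 2
Mode 2: flow for 0.5364 to horizon, guard not reached → x = (2.1981, 8.3779)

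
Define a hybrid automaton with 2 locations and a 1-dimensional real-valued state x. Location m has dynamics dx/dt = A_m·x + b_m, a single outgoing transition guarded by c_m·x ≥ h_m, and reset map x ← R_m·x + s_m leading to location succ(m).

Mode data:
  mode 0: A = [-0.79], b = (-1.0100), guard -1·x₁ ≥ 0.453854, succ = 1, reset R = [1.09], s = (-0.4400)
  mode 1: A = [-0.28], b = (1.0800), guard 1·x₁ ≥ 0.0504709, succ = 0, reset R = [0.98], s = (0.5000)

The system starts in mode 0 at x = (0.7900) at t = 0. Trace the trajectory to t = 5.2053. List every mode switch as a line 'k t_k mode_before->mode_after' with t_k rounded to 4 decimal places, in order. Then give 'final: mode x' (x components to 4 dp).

1 1.1641 0->1
2 1.9861 1->0
3 2.9937 0->1
4 3.8157 1->0
5 4.8233 0->1
final: 1 -0.4487

Mode 0: guard c·x = 0.4539 hit at Δt = 1.1641 (t = 1.1641), x⁻ = (-0.4539) → reset → x⁺ = (-0.9347), jump to mode 1
Mode 1: guard c·x = 0.0505 hit at Δt = 0.8220 (t = 1.9861), x⁻ = (0.0505) → reset → x⁺ = (0.5495), jump to mode 0
Mode 0: guard c·x = 0.4539 hit at Δt = 1.0076 (t = 2.9937), x⁻ = (-0.4539) → reset → x⁺ = (-0.9347), jump to mode 1
Mode 1: guard c·x = 0.0505 hit at Δt = 0.8220 (t = 3.8157), x⁻ = (0.0505) → reset → x⁺ = (0.5495), jump to mode 0
Mode 0: guard c·x = 0.4539 hit at Δt = 1.0076 (t = 4.8233), x⁻ = (-0.4539) → reset → x⁺ = (-0.9347), jump to mode 1
Mode 1: flow for 0.3820 to horizon, guard not reached → x = (-0.4487)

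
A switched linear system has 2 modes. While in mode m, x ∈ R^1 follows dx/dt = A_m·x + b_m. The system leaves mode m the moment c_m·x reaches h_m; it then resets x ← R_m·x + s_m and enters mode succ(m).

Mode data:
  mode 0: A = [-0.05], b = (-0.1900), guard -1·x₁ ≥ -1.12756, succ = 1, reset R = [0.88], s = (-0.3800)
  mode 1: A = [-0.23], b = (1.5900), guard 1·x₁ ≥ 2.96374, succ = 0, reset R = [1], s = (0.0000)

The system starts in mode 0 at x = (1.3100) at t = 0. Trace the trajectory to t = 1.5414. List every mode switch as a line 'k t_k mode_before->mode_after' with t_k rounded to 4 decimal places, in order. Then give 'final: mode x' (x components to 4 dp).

1 0.7271 0->1
final: 1 1.6884

Mode 0: guard c·x = -1.1276 hit at Δt = 0.7271 (t = 0.7271), x⁻ = (1.1276) → reset → x⁺ = (0.6123), jump to mode 1
Mode 1: flow for 0.8143 to horizon, guard not reached → x = (1.6884)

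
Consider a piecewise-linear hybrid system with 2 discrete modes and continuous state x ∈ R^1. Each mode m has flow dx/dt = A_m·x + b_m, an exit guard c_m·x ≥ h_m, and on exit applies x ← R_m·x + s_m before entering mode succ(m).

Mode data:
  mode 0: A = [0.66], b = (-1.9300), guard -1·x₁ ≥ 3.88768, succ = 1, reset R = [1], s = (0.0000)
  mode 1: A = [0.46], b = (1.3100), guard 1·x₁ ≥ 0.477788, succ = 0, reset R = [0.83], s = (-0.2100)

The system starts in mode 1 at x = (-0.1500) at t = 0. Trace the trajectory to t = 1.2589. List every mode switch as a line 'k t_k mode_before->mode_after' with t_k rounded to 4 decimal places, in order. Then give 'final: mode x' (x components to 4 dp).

1 0.4548 1->0
final: 0 -1.7302

Mode 1: guard c·x = 0.4778 hit at Δt = 0.4548 (t = 0.4548), x⁻ = (0.4778) → reset → x⁺ = (0.1866), jump to mode 0
Mode 0: flow for 0.8041 to horizon, guard not reached → x = (-1.7302)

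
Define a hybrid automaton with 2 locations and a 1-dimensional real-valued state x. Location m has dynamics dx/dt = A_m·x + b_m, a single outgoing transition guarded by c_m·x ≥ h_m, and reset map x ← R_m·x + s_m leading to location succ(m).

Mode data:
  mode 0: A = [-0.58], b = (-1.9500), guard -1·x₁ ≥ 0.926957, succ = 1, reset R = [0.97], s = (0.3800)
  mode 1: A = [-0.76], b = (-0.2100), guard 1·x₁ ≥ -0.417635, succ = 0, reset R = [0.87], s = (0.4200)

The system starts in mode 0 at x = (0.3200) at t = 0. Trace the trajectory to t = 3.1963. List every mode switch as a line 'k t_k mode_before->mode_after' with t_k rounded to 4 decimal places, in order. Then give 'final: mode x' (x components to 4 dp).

1 0.7129 0->1
2 1.4252 1->0
3 2.0102 0->1
4 2.7225 1->0
final: 0 -0.7648

Mode 0: guard c·x = 0.9270 hit at Δt = 0.7129 (t = 0.7129), x⁻ = (-0.9270) → reset → x⁺ = (-0.5191), jump to mode 1
Mode 1: guard c·x = -0.4176 hit at Δt = 0.7123 (t = 1.4252), x⁻ = (-0.4176) → reset → x⁺ = (0.0567), jump to mode 0
Mode 0: guard c·x = 0.9270 hit at Δt = 0.5850 (t = 2.0102), x⁻ = (-0.9270) → reset → x⁺ = (-0.5191), jump to mode 1
Mode 1: guard c·x = -0.4176 hit at Δt = 0.7123 (t = 2.7225), x⁻ = (-0.4176) → reset → x⁺ = (0.0567), jump to mode 0
Mode 0: flow for 0.4738 to horizon, guard not reached → x = (-0.7648)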